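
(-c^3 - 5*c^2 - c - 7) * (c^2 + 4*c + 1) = -c^5 - 9*c^4 - 22*c^3 - 16*c^2 - 29*c - 7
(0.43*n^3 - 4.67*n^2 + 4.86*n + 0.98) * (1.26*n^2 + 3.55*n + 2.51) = 0.5418*n^5 - 4.3577*n^4 - 9.3756*n^3 + 6.7661*n^2 + 15.6776*n + 2.4598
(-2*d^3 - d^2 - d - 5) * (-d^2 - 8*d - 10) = 2*d^5 + 17*d^4 + 29*d^3 + 23*d^2 + 50*d + 50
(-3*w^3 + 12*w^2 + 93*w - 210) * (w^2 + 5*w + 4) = -3*w^5 - 3*w^4 + 141*w^3 + 303*w^2 - 678*w - 840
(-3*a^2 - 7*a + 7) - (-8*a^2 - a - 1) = 5*a^2 - 6*a + 8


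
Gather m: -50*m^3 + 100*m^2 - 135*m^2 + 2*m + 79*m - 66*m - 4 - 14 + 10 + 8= -50*m^3 - 35*m^2 + 15*m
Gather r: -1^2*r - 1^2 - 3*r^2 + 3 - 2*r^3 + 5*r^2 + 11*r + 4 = -2*r^3 + 2*r^2 + 10*r + 6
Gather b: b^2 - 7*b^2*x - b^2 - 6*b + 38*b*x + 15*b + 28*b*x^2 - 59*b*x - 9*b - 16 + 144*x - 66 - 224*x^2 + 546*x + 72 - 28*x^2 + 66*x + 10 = -7*b^2*x + b*(28*x^2 - 21*x) - 252*x^2 + 756*x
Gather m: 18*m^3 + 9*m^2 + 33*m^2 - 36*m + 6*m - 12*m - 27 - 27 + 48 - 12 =18*m^3 + 42*m^2 - 42*m - 18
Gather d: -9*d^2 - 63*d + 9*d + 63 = -9*d^2 - 54*d + 63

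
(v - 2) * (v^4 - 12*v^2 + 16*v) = v^5 - 2*v^4 - 12*v^3 + 40*v^2 - 32*v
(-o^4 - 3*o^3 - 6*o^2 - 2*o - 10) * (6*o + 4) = -6*o^5 - 22*o^4 - 48*o^3 - 36*o^2 - 68*o - 40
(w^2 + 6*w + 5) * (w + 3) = w^3 + 9*w^2 + 23*w + 15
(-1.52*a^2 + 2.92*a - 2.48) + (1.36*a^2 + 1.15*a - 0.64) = -0.16*a^2 + 4.07*a - 3.12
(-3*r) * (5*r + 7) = -15*r^2 - 21*r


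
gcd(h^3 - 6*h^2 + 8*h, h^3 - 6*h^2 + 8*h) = h^3 - 6*h^2 + 8*h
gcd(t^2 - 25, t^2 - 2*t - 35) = t + 5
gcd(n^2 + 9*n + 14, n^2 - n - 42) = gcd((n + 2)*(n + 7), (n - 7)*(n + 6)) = 1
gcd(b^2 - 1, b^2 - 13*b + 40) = 1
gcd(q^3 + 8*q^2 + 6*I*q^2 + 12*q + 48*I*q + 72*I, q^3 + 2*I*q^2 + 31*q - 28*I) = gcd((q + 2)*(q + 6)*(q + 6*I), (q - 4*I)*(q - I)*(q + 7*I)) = 1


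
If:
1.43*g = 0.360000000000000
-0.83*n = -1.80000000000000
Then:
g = 0.25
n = 2.17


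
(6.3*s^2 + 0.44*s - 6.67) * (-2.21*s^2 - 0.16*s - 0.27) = -13.923*s^4 - 1.9804*s^3 + 12.9693*s^2 + 0.9484*s + 1.8009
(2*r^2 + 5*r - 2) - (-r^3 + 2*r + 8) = r^3 + 2*r^2 + 3*r - 10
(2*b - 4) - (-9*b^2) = 9*b^2 + 2*b - 4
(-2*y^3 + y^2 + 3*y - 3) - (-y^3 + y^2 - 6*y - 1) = -y^3 + 9*y - 2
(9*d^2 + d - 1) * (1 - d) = -9*d^3 + 8*d^2 + 2*d - 1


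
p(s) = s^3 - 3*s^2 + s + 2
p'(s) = 3*s^2 - 6*s + 1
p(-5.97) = -323.67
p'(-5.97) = 143.74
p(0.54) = 1.82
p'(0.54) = -1.37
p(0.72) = 1.54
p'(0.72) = -1.76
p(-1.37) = -7.57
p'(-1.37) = 14.85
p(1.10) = 0.80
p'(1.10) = -1.97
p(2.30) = 0.60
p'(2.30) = 3.07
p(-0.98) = -2.80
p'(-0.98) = 9.76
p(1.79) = -0.09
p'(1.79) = -0.13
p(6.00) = 116.00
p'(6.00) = 73.00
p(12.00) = 1310.00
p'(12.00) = 361.00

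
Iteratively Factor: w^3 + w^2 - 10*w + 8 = (w + 4)*(w^2 - 3*w + 2) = (w - 2)*(w + 4)*(w - 1)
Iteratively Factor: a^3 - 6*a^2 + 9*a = (a)*(a^2 - 6*a + 9) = a*(a - 3)*(a - 3)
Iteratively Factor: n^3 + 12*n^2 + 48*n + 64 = (n + 4)*(n^2 + 8*n + 16) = (n + 4)^2*(n + 4)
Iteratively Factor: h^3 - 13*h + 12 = (h - 3)*(h^2 + 3*h - 4) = (h - 3)*(h - 1)*(h + 4)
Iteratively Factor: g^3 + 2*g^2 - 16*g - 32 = (g + 4)*(g^2 - 2*g - 8) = (g + 2)*(g + 4)*(g - 4)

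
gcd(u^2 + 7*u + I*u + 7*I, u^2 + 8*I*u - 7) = u + I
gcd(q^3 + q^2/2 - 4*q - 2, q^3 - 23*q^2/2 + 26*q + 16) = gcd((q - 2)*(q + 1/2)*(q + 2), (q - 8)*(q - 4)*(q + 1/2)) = q + 1/2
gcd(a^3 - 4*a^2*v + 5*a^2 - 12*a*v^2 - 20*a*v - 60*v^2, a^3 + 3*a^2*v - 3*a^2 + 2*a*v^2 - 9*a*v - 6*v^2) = a + 2*v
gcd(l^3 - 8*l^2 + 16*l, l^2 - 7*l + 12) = l - 4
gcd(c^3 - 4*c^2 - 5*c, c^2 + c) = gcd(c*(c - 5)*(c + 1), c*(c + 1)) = c^2 + c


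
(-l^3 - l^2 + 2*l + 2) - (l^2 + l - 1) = -l^3 - 2*l^2 + l + 3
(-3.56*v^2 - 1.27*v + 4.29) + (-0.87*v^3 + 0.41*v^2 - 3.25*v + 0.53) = -0.87*v^3 - 3.15*v^2 - 4.52*v + 4.82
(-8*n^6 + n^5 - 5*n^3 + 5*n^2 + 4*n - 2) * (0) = 0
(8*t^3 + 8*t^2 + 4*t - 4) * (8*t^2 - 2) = 64*t^5 + 64*t^4 + 16*t^3 - 48*t^2 - 8*t + 8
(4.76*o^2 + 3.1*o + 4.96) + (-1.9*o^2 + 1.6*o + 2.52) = 2.86*o^2 + 4.7*o + 7.48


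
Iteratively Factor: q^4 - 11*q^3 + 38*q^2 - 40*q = (q)*(q^3 - 11*q^2 + 38*q - 40) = q*(q - 2)*(q^2 - 9*q + 20) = q*(q - 4)*(q - 2)*(q - 5)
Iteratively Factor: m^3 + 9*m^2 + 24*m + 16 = (m + 4)*(m^2 + 5*m + 4) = (m + 1)*(m + 4)*(m + 4)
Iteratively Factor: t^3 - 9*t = (t - 3)*(t^2 + 3*t) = (t - 3)*(t + 3)*(t)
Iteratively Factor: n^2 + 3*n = (n)*(n + 3)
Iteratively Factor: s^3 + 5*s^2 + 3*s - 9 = (s - 1)*(s^2 + 6*s + 9) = (s - 1)*(s + 3)*(s + 3)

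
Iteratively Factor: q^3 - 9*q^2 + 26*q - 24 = (q - 4)*(q^2 - 5*q + 6) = (q - 4)*(q - 2)*(q - 3)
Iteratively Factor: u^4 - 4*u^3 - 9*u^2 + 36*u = (u + 3)*(u^3 - 7*u^2 + 12*u) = (u - 4)*(u + 3)*(u^2 - 3*u) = u*(u - 4)*(u + 3)*(u - 3)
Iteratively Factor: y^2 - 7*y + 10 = (y - 2)*(y - 5)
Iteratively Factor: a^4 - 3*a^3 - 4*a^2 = (a)*(a^3 - 3*a^2 - 4*a) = a*(a + 1)*(a^2 - 4*a) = a^2*(a + 1)*(a - 4)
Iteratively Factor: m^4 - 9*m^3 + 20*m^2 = (m)*(m^3 - 9*m^2 + 20*m) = m*(m - 4)*(m^2 - 5*m) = m*(m - 5)*(m - 4)*(m)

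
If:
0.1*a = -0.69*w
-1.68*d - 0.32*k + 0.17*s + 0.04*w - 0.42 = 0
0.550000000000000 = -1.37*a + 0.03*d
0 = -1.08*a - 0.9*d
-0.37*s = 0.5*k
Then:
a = -0.39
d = 0.47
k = -2.19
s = 2.97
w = 0.06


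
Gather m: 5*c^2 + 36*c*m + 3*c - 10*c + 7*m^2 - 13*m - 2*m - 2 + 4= 5*c^2 - 7*c + 7*m^2 + m*(36*c - 15) + 2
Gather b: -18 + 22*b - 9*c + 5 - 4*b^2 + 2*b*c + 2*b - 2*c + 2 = -4*b^2 + b*(2*c + 24) - 11*c - 11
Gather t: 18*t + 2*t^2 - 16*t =2*t^2 + 2*t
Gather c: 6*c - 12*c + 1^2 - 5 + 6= 2 - 6*c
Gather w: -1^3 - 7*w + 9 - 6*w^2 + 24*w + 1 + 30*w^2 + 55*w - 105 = 24*w^2 + 72*w - 96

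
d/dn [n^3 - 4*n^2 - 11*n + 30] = 3*n^2 - 8*n - 11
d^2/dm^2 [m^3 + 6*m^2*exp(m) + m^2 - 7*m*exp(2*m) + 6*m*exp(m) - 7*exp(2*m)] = 6*m^2*exp(m) - 28*m*exp(2*m) + 30*m*exp(m) + 6*m - 56*exp(2*m) + 24*exp(m) + 2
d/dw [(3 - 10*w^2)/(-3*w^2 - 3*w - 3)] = (10*w^2 + 26*w + 3)/(3*(w^4 + 2*w^3 + 3*w^2 + 2*w + 1))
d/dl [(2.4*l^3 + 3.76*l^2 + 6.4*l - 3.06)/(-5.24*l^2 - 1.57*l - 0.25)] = (-12.576*l^4 - 7.53599999999999*l^3 + 25.8328*l^2 - 33.9488*l - 6.4042)/(27.4576*l^4 + 16.4536*l^3 + 5.0849*l^2 + 0.785*l + 0.0625)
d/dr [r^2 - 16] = 2*r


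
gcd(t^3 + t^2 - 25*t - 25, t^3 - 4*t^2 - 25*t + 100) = t^2 - 25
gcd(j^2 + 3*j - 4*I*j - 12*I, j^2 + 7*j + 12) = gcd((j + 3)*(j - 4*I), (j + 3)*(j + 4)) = j + 3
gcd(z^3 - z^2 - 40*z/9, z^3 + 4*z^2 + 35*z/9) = z^2 + 5*z/3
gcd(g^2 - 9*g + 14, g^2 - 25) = 1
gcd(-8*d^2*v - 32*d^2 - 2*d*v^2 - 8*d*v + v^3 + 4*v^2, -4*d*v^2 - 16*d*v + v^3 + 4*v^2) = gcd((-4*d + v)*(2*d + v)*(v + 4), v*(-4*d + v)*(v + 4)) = -4*d*v - 16*d + v^2 + 4*v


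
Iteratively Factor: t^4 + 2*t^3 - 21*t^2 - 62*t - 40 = (t - 5)*(t^3 + 7*t^2 + 14*t + 8) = (t - 5)*(t + 4)*(t^2 + 3*t + 2) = (t - 5)*(t + 2)*(t + 4)*(t + 1)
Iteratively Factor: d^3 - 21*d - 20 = (d + 1)*(d^2 - d - 20) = (d + 1)*(d + 4)*(d - 5)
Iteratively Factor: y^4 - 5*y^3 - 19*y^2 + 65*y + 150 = (y + 3)*(y^3 - 8*y^2 + 5*y + 50) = (y + 2)*(y + 3)*(y^2 - 10*y + 25) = (y - 5)*(y + 2)*(y + 3)*(y - 5)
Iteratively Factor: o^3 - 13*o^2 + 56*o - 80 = (o - 4)*(o^2 - 9*o + 20) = (o - 4)^2*(o - 5)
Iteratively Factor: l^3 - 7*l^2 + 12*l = (l - 3)*(l^2 - 4*l) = l*(l - 3)*(l - 4)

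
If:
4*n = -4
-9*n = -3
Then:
No Solution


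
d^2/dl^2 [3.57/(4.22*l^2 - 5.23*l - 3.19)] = (127.151976*l^2 - 157.584084*l - 3.57*(8.44*l - 5.23)*(16.88*l - 10.46) - 96.117252)/(-4.22*l^2 + 5.23*l + 3.19)^3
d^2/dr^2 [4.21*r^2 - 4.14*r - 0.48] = 8.42000000000000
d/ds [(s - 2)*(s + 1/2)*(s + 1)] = 3*s^2 - s - 5/2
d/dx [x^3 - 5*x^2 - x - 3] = 3*x^2 - 10*x - 1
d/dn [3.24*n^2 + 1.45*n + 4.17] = 6.48*n + 1.45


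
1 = 1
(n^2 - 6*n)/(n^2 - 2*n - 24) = n/(n + 4)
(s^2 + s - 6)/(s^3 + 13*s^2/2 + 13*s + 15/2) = 2*(s - 2)/(2*s^2 + 7*s + 5)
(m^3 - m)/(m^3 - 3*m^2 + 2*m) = (m + 1)/(m - 2)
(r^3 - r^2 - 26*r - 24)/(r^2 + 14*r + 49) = (r^3 - r^2 - 26*r - 24)/(r^2 + 14*r + 49)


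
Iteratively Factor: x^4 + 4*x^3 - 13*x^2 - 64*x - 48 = (x - 4)*(x^3 + 8*x^2 + 19*x + 12) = (x - 4)*(x + 4)*(x^2 + 4*x + 3) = (x - 4)*(x + 3)*(x + 4)*(x + 1)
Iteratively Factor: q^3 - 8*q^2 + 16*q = (q - 4)*(q^2 - 4*q) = (q - 4)^2*(q)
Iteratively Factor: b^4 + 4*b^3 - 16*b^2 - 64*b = (b + 4)*(b^3 - 16*b) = b*(b + 4)*(b^2 - 16) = b*(b + 4)^2*(b - 4)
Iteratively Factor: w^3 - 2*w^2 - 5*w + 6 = (w + 2)*(w^2 - 4*w + 3) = (w - 1)*(w + 2)*(w - 3)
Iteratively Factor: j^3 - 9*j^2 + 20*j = (j - 4)*(j^2 - 5*j) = (j - 5)*(j - 4)*(j)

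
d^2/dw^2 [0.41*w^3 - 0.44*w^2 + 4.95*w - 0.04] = 2.46*w - 0.88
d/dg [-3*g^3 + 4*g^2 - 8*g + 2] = -9*g^2 + 8*g - 8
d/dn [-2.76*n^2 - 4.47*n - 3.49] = -5.52*n - 4.47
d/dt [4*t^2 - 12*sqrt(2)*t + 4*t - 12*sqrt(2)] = 8*t - 12*sqrt(2) + 4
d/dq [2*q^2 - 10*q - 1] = 4*q - 10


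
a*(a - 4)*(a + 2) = a^3 - 2*a^2 - 8*a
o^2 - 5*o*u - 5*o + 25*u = (o - 5)*(o - 5*u)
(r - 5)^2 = r^2 - 10*r + 25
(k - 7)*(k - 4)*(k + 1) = k^3 - 10*k^2 + 17*k + 28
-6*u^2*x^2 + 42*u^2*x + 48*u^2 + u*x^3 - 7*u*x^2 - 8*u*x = (-6*u + x)*(x - 8)*(u*x + u)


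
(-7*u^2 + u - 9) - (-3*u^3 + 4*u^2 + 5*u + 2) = 3*u^3 - 11*u^2 - 4*u - 11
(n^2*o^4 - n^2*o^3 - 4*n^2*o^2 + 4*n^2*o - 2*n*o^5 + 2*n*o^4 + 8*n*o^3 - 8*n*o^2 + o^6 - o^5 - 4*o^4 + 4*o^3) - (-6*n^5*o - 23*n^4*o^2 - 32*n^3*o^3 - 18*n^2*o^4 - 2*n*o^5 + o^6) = 6*n^5*o + 23*n^4*o^2 + 32*n^3*o^3 + 19*n^2*o^4 - n^2*o^3 - 4*n^2*o^2 + 4*n^2*o + 2*n*o^4 + 8*n*o^3 - 8*n*o^2 - o^5 - 4*o^4 + 4*o^3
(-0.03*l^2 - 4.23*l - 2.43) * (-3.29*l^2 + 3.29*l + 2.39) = 0.0987*l^4 + 13.818*l^3 - 5.9937*l^2 - 18.1044*l - 5.8077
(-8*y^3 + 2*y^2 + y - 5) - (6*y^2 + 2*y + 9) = -8*y^3 - 4*y^2 - y - 14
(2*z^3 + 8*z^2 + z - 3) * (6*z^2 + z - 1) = 12*z^5 + 50*z^4 + 12*z^3 - 25*z^2 - 4*z + 3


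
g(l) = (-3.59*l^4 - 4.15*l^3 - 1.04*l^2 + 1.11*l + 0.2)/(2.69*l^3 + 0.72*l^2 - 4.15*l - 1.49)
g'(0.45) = 1.22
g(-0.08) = -0.09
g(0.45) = 0.01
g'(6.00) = -1.25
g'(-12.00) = -1.32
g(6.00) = -9.61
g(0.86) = 1.50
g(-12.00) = 15.00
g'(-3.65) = -1.19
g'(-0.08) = -0.71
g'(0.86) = 8.38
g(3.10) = -6.35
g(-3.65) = 4.21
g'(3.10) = -0.80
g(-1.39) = 3.61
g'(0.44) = 1.17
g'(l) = (-8.07*l^2 - 1.44*l + 4.15)*(-3.59*l^4 - 4.15*l^3 - 1.04*l^2 + 1.11*l + 0.2)/(2.69*l^3 + 0.72*l^2 - 4.15*l - 1.49)^2 + (-14.36*l^3 - 12.45*l^2 - 2.08*l + 1.11)/(2.69*l^3 + 0.72*l^2 - 4.15*l - 1.49)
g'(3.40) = -0.94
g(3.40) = -6.61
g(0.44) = 0.00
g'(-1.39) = 10.00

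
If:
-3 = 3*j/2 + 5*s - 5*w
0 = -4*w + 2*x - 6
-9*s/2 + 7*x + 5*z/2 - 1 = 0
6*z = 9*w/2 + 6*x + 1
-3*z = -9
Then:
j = -19552/891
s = 1759/297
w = -2/33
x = 95/33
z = 3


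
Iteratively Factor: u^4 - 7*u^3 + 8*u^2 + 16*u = (u)*(u^3 - 7*u^2 + 8*u + 16) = u*(u + 1)*(u^2 - 8*u + 16) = u*(u - 4)*(u + 1)*(u - 4)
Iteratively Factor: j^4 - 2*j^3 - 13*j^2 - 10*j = (j - 5)*(j^3 + 3*j^2 + 2*j) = (j - 5)*(j + 1)*(j^2 + 2*j) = (j - 5)*(j + 1)*(j + 2)*(j)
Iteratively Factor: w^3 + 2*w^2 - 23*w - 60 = (w + 4)*(w^2 - 2*w - 15) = (w + 3)*(w + 4)*(w - 5)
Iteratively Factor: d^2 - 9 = (d + 3)*(d - 3)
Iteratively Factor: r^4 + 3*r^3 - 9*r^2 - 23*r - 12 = (r + 4)*(r^3 - r^2 - 5*r - 3) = (r + 1)*(r + 4)*(r^2 - 2*r - 3) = (r + 1)^2*(r + 4)*(r - 3)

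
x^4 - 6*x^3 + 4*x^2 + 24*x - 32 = (x - 4)*(x - 2)^2*(x + 2)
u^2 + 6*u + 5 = (u + 1)*(u + 5)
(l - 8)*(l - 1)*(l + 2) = l^3 - 7*l^2 - 10*l + 16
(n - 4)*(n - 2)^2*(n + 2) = n^4 - 6*n^3 + 4*n^2 + 24*n - 32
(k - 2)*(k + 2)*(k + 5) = k^3 + 5*k^2 - 4*k - 20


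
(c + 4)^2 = c^2 + 8*c + 16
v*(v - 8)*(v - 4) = v^3 - 12*v^2 + 32*v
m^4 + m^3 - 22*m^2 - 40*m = m*(m - 5)*(m + 2)*(m + 4)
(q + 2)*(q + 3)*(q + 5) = q^3 + 10*q^2 + 31*q + 30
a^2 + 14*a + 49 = (a + 7)^2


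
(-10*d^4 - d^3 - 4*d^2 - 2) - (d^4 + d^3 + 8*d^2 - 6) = -11*d^4 - 2*d^3 - 12*d^2 + 4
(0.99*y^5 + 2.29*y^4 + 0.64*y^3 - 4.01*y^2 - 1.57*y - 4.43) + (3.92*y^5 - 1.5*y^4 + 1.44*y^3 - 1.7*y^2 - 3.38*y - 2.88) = 4.91*y^5 + 0.79*y^4 + 2.08*y^3 - 5.71*y^2 - 4.95*y - 7.31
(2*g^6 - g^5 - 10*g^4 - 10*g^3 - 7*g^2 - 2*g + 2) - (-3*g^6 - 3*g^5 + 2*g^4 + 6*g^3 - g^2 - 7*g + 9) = 5*g^6 + 2*g^5 - 12*g^4 - 16*g^3 - 6*g^2 + 5*g - 7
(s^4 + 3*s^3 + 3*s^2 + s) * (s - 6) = s^5 - 3*s^4 - 15*s^3 - 17*s^2 - 6*s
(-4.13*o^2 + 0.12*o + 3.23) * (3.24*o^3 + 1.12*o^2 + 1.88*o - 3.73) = -13.3812*o^5 - 4.2368*o^4 + 2.8352*o^3 + 19.2481*o^2 + 5.6248*o - 12.0479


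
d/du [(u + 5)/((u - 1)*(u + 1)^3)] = ((u - 1)*(u + 1) - 3*(u - 1)*(u + 5) - (u + 1)*(u + 5))/((u - 1)^2*(u + 1)^4)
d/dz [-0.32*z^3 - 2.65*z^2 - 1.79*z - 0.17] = -0.96*z^2 - 5.3*z - 1.79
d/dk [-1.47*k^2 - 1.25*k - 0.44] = -2.94*k - 1.25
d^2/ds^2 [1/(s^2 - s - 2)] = 2*(s^2 - s - (2*s - 1)^2 - 2)/(-s^2 + s + 2)^3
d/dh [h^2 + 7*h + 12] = 2*h + 7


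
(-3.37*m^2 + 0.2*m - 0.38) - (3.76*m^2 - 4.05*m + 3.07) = -7.13*m^2 + 4.25*m - 3.45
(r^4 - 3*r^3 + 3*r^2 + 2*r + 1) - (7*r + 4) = r^4 - 3*r^3 + 3*r^2 - 5*r - 3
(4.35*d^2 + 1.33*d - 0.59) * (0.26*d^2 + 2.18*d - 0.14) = 1.131*d^4 + 9.8288*d^3 + 2.137*d^2 - 1.4724*d + 0.0826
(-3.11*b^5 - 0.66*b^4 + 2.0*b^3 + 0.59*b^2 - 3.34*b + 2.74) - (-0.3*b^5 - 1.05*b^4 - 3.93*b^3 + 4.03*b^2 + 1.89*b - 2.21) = -2.81*b^5 + 0.39*b^4 + 5.93*b^3 - 3.44*b^2 - 5.23*b + 4.95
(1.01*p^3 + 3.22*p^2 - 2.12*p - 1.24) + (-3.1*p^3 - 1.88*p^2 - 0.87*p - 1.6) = -2.09*p^3 + 1.34*p^2 - 2.99*p - 2.84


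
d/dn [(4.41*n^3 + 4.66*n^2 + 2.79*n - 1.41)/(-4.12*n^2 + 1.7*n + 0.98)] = (-18.1692*n^4 + 14.994*n^3 + 32.3822*n^2 - 2.4848*n + 5.1312)/(16.9744*n^4 - 14.008*n^3 - 5.1852*n^2 + 3.332*n + 0.9604)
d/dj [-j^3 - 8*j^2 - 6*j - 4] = -3*j^2 - 16*j - 6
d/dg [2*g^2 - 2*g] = 4*g - 2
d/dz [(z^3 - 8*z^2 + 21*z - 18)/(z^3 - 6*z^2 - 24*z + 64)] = 2*(z^2 - 41*z + 114)/(z^4 - 8*z^3 - 48*z^2 + 256*z + 1024)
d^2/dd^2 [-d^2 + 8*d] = -2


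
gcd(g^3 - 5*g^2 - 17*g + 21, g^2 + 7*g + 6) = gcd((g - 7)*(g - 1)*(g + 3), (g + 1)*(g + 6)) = 1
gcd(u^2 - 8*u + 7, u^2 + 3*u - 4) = u - 1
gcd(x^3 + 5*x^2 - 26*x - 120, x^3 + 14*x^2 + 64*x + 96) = x^2 + 10*x + 24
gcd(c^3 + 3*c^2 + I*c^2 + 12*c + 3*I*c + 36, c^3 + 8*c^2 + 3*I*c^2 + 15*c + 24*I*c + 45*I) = c + 3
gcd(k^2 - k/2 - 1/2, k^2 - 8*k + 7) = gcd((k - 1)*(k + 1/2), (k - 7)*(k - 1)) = k - 1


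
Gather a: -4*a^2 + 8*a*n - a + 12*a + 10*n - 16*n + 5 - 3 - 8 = -4*a^2 + a*(8*n + 11) - 6*n - 6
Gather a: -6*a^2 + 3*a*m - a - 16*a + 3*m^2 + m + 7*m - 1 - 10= -6*a^2 + a*(3*m - 17) + 3*m^2 + 8*m - 11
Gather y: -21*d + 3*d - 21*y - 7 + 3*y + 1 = -18*d - 18*y - 6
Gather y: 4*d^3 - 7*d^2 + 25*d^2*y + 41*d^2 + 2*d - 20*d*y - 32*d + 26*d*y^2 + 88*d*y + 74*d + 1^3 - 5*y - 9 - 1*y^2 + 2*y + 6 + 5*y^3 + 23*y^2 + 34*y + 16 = 4*d^3 + 34*d^2 + 44*d + 5*y^3 + y^2*(26*d + 22) + y*(25*d^2 + 68*d + 31) + 14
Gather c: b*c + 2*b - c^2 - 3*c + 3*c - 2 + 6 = b*c + 2*b - c^2 + 4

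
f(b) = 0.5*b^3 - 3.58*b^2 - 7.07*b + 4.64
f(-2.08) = -0.64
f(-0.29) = 6.38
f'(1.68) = -14.87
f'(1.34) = -13.97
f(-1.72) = 3.67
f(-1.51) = 5.43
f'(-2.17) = 15.53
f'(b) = 1.5*b^2 - 7.16*b - 7.07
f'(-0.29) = -4.87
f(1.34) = -10.06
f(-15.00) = -2382.31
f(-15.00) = -2382.31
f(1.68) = -14.97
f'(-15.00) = 437.83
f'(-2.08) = 14.31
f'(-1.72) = 9.68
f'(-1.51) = 7.16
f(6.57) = -54.54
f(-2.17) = -1.99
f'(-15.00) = 437.83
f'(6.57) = 10.64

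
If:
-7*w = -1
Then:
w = 1/7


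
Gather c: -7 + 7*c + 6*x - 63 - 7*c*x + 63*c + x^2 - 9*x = c*(70 - 7*x) + x^2 - 3*x - 70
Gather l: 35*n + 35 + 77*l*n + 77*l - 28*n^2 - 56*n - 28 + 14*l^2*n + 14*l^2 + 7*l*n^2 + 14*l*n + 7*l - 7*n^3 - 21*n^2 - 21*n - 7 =l^2*(14*n + 14) + l*(7*n^2 + 91*n + 84) - 7*n^3 - 49*n^2 - 42*n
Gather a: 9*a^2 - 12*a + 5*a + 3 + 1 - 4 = 9*a^2 - 7*a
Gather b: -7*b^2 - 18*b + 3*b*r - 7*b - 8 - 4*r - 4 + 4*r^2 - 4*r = -7*b^2 + b*(3*r - 25) + 4*r^2 - 8*r - 12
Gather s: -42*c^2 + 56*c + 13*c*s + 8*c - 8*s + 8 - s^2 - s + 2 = -42*c^2 + 64*c - s^2 + s*(13*c - 9) + 10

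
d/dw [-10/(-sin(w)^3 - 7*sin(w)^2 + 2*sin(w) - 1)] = 10*(-3*sin(w)^2 - 14*sin(w) + 2)*cos(w)/(sin(w)^3 + 7*sin(w)^2 - 2*sin(w) + 1)^2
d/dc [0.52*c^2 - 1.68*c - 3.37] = 1.04*c - 1.68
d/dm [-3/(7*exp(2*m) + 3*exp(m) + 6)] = (42*exp(m) + 9)*exp(m)/(7*exp(2*m) + 3*exp(m) + 6)^2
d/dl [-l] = -1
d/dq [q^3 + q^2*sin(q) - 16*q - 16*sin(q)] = q^2*cos(q) + 3*q^2 + 2*q*sin(q) - 16*cos(q) - 16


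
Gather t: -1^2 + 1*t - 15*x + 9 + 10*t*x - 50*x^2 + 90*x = t*(10*x + 1) - 50*x^2 + 75*x + 8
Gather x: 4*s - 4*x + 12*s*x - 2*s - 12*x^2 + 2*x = 2*s - 12*x^2 + x*(12*s - 2)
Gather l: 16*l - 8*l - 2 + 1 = 8*l - 1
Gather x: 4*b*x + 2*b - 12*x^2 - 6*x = 2*b - 12*x^2 + x*(4*b - 6)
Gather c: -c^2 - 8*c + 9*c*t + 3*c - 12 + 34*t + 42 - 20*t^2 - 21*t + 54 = -c^2 + c*(9*t - 5) - 20*t^2 + 13*t + 84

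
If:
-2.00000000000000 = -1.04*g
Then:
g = 1.92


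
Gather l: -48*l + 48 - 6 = 42 - 48*l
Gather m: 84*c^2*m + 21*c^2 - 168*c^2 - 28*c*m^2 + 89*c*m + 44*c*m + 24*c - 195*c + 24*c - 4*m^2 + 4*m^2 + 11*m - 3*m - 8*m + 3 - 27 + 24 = -147*c^2 - 28*c*m^2 - 147*c + m*(84*c^2 + 133*c)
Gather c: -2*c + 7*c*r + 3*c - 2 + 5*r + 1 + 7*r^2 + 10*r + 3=c*(7*r + 1) + 7*r^2 + 15*r + 2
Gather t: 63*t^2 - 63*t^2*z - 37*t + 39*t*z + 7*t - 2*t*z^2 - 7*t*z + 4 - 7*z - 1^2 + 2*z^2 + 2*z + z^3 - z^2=t^2*(63 - 63*z) + t*(-2*z^2 + 32*z - 30) + z^3 + z^2 - 5*z + 3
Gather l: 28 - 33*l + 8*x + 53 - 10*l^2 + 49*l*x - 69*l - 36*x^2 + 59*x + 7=-10*l^2 + l*(49*x - 102) - 36*x^2 + 67*x + 88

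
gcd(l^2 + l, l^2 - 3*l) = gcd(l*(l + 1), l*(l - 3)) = l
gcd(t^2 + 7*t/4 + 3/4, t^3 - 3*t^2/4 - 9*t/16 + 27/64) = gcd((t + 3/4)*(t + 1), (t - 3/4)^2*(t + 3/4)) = t + 3/4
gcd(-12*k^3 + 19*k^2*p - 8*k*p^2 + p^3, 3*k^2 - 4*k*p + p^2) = 3*k^2 - 4*k*p + p^2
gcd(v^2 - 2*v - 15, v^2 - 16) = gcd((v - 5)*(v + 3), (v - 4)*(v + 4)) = 1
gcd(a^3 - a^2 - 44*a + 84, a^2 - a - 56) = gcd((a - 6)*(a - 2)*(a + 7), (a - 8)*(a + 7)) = a + 7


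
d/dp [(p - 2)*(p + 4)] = 2*p + 2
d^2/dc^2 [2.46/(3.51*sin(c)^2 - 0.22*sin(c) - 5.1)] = (121.229784*sin(c)^4 - 5.698836*sin(c)^3 - 5.57977200000002*sin(c)^2 + 8.637552*sin(c) - 88.311048)/(-3.51*sin(c)^2 + 0.22*sin(c) + 5.1)^3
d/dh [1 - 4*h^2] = -8*h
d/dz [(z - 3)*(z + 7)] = 2*z + 4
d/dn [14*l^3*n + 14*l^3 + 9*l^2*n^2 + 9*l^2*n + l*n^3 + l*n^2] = l*(14*l^2 + 18*l*n + 9*l + 3*n^2 + 2*n)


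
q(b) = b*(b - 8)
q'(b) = 2*b - 8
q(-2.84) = 30.79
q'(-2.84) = -13.68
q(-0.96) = 8.60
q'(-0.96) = -9.92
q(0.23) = -1.79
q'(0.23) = -7.54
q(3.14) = -15.26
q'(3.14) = -1.72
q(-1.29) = 11.98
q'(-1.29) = -10.58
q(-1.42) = 13.38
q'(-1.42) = -10.84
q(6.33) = -10.57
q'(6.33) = 4.66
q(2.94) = -14.88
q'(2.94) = -2.12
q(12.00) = 48.00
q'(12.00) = 16.00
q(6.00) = -12.00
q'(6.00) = 4.00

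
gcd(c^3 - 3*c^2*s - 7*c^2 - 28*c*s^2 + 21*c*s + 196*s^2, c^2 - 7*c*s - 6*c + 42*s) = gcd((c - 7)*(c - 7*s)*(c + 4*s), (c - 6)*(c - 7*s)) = -c + 7*s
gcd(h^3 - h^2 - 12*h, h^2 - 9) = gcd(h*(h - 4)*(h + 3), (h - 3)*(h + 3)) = h + 3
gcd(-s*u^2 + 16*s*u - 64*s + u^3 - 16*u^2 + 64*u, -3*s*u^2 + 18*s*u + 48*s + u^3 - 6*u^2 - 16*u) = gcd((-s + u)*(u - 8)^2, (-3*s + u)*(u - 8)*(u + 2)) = u - 8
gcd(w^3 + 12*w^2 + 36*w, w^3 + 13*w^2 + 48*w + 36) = w^2 + 12*w + 36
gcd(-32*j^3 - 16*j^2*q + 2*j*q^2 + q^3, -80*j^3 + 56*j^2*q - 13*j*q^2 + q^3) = -4*j + q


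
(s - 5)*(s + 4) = s^2 - s - 20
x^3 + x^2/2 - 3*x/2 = x*(x - 1)*(x + 3/2)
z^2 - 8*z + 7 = (z - 7)*(z - 1)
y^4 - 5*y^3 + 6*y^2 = y^2*(y - 3)*(y - 2)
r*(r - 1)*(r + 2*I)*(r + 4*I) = r^4 - r^3 + 6*I*r^3 - 8*r^2 - 6*I*r^2 + 8*r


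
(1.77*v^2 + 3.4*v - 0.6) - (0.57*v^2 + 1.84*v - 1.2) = 1.2*v^2 + 1.56*v + 0.6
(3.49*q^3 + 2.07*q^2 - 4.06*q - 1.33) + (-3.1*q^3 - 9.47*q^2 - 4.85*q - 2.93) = 0.39*q^3 - 7.4*q^2 - 8.91*q - 4.26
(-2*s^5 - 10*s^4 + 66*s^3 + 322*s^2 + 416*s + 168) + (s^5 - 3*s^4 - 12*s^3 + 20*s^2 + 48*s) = -s^5 - 13*s^4 + 54*s^3 + 342*s^2 + 464*s + 168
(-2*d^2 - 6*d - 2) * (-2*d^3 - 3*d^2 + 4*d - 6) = 4*d^5 + 18*d^4 + 14*d^3 - 6*d^2 + 28*d + 12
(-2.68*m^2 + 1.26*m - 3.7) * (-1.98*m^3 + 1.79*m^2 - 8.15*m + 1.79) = 5.3064*m^5 - 7.292*m^4 + 31.4234*m^3 - 21.6892*m^2 + 32.4104*m - 6.623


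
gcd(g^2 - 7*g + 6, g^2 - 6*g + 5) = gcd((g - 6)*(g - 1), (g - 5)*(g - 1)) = g - 1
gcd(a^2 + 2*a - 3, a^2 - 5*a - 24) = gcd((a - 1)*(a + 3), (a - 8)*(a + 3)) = a + 3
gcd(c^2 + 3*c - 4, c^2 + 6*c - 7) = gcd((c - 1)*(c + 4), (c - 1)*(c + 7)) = c - 1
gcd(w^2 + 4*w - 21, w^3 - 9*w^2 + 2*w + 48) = w - 3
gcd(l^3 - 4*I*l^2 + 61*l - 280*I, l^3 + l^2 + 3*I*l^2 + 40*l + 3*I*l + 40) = l^2 + 3*I*l + 40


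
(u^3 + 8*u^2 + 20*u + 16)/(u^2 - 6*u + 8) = (u^3 + 8*u^2 + 20*u + 16)/(u^2 - 6*u + 8)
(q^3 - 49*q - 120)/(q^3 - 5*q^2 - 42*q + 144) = (q^2 + 8*q + 15)/(q^2 + 3*q - 18)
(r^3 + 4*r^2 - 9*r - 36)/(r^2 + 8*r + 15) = (r^2 + r - 12)/(r + 5)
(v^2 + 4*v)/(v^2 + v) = (v + 4)/(v + 1)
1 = 1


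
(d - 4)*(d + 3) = d^2 - d - 12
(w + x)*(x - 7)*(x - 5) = w*x^2 - 12*w*x + 35*w + x^3 - 12*x^2 + 35*x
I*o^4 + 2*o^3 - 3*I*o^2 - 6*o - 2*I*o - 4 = (o - 2)*(o + 1)*(o - 2*I)*(I*o + I)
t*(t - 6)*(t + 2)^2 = t^4 - 2*t^3 - 20*t^2 - 24*t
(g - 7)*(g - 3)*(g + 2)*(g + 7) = g^4 - g^3 - 55*g^2 + 49*g + 294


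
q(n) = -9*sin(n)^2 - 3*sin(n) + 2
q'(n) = -18*sin(n)*cos(n) - 3*cos(n)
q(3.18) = 2.10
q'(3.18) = 2.31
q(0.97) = -6.60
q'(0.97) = -10.09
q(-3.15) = 1.97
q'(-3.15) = 3.15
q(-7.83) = -4.00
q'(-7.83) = 0.36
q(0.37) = -0.26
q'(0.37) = -8.87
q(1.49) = -9.93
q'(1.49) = -1.69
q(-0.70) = 0.20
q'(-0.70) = 6.57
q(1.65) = -9.93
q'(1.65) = 1.66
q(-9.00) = 1.71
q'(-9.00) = -4.03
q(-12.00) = -2.20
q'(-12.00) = -10.68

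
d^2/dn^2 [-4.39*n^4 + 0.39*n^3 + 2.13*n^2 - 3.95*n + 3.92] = -52.68*n^2 + 2.34*n + 4.26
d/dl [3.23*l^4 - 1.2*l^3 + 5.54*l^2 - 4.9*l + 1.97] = 12.92*l^3 - 3.6*l^2 + 11.08*l - 4.9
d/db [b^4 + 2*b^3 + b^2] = 2*b*(2*b^2 + 3*b + 1)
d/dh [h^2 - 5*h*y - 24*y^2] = 2*h - 5*y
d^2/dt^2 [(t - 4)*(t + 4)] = 2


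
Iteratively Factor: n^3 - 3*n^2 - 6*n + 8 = (n - 1)*(n^2 - 2*n - 8) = (n - 1)*(n + 2)*(n - 4)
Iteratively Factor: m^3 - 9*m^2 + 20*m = (m)*(m^2 - 9*m + 20) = m*(m - 4)*(m - 5)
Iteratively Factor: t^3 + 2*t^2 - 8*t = (t - 2)*(t^2 + 4*t) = t*(t - 2)*(t + 4)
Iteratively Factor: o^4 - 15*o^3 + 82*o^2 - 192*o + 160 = (o - 2)*(o^3 - 13*o^2 + 56*o - 80) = (o - 4)*(o - 2)*(o^2 - 9*o + 20) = (o - 5)*(o - 4)*(o - 2)*(o - 4)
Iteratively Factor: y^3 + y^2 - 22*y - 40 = (y - 5)*(y^2 + 6*y + 8) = (y - 5)*(y + 2)*(y + 4)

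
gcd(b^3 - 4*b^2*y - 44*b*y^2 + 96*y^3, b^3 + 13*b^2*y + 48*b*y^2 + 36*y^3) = b + 6*y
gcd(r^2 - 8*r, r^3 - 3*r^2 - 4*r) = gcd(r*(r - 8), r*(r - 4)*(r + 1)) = r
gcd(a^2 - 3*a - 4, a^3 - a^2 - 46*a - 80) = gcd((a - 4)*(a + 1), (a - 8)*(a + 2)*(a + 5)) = 1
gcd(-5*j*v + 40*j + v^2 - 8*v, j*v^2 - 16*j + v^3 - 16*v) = 1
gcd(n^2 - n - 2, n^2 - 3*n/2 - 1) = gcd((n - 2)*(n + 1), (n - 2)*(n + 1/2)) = n - 2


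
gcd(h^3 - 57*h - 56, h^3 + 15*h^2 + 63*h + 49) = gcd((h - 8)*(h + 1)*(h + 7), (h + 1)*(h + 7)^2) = h^2 + 8*h + 7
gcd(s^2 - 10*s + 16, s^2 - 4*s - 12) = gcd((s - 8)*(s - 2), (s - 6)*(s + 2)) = 1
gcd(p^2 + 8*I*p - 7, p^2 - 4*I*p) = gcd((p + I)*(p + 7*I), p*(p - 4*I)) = 1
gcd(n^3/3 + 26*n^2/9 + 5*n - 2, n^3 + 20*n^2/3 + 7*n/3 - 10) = n + 6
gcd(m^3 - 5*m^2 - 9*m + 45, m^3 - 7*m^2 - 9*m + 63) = m^2 - 9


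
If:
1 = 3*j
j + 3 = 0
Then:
No Solution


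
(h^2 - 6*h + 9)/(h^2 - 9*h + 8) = (h^2 - 6*h + 9)/(h^2 - 9*h + 8)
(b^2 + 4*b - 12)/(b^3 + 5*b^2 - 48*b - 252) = (b - 2)/(b^2 - b - 42)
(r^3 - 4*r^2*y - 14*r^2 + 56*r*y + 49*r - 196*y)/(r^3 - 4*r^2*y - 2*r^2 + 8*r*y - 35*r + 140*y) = (r - 7)/(r + 5)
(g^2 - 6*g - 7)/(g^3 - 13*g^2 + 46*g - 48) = (g^2 - 6*g - 7)/(g^3 - 13*g^2 + 46*g - 48)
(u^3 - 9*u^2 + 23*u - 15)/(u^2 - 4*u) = (u^3 - 9*u^2 + 23*u - 15)/(u*(u - 4))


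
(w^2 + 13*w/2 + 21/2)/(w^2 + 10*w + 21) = (w + 7/2)/(w + 7)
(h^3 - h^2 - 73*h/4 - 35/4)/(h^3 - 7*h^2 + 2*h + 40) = (h^2 + 4*h + 7/4)/(h^2 - 2*h - 8)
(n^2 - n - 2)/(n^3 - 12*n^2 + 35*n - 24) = (n^2 - n - 2)/(n^3 - 12*n^2 + 35*n - 24)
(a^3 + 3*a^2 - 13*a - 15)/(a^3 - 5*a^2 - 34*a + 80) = (a^2 - 2*a - 3)/(a^2 - 10*a + 16)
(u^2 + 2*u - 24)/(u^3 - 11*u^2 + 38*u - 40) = (u + 6)/(u^2 - 7*u + 10)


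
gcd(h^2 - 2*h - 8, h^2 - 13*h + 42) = 1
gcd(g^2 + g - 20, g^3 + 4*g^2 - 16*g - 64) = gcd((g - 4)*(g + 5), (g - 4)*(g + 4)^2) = g - 4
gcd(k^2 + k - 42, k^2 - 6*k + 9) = 1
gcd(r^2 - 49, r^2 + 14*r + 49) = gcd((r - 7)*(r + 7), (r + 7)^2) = r + 7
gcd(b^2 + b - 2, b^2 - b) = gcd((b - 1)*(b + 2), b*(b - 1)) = b - 1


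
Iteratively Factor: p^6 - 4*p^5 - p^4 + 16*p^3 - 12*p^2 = (p)*(p^5 - 4*p^4 - p^3 + 16*p^2 - 12*p) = p*(p + 2)*(p^4 - 6*p^3 + 11*p^2 - 6*p) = p*(p - 3)*(p + 2)*(p^3 - 3*p^2 + 2*p) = p^2*(p - 3)*(p + 2)*(p^2 - 3*p + 2) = p^2*(p - 3)*(p - 1)*(p + 2)*(p - 2)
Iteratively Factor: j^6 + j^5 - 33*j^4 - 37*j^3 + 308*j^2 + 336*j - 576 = (j + 4)*(j^5 - 3*j^4 - 21*j^3 + 47*j^2 + 120*j - 144) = (j + 3)*(j + 4)*(j^4 - 6*j^3 - 3*j^2 + 56*j - 48) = (j - 4)*(j + 3)*(j + 4)*(j^3 - 2*j^2 - 11*j + 12) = (j - 4)^2*(j + 3)*(j + 4)*(j^2 + 2*j - 3) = (j - 4)^2*(j + 3)^2*(j + 4)*(j - 1)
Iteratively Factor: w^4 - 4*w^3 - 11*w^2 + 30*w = (w + 3)*(w^3 - 7*w^2 + 10*w) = (w - 2)*(w + 3)*(w^2 - 5*w) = w*(w - 2)*(w + 3)*(w - 5)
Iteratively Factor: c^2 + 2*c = (c)*(c + 2)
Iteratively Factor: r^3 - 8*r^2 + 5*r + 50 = (r + 2)*(r^2 - 10*r + 25) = (r - 5)*(r + 2)*(r - 5)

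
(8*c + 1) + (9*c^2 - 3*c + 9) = 9*c^2 + 5*c + 10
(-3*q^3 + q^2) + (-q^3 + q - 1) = -4*q^3 + q^2 + q - 1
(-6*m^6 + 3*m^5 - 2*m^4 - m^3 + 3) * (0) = 0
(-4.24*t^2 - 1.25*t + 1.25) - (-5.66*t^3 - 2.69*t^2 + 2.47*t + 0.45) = 5.66*t^3 - 1.55*t^2 - 3.72*t + 0.8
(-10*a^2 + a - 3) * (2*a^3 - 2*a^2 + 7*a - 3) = -20*a^5 + 22*a^4 - 78*a^3 + 43*a^2 - 24*a + 9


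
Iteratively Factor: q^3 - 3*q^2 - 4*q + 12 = (q + 2)*(q^2 - 5*q + 6) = (q - 2)*(q + 2)*(q - 3)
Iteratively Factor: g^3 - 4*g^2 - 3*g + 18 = (g + 2)*(g^2 - 6*g + 9) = (g - 3)*(g + 2)*(g - 3)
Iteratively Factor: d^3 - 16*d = (d + 4)*(d^2 - 4*d) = d*(d + 4)*(d - 4)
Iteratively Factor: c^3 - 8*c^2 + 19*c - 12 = (c - 1)*(c^2 - 7*c + 12) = (c - 3)*(c - 1)*(c - 4)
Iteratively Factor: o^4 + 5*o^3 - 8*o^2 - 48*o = (o + 4)*(o^3 + o^2 - 12*o) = o*(o + 4)*(o^2 + o - 12) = o*(o - 3)*(o + 4)*(o + 4)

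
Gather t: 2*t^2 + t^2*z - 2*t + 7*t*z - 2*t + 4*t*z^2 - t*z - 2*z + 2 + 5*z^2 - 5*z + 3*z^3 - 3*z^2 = t^2*(z + 2) + t*(4*z^2 + 6*z - 4) + 3*z^3 + 2*z^2 - 7*z + 2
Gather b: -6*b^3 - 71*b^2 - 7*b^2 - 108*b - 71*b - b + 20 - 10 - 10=-6*b^3 - 78*b^2 - 180*b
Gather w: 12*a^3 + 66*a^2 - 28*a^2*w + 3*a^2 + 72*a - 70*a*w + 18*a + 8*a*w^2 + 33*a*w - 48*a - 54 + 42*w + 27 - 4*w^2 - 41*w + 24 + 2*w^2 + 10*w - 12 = 12*a^3 + 69*a^2 + 42*a + w^2*(8*a - 2) + w*(-28*a^2 - 37*a + 11) - 15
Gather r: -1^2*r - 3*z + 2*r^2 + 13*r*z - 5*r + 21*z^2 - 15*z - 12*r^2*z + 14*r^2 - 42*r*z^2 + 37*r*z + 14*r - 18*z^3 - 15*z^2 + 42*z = r^2*(16 - 12*z) + r*(-42*z^2 + 50*z + 8) - 18*z^3 + 6*z^2 + 24*z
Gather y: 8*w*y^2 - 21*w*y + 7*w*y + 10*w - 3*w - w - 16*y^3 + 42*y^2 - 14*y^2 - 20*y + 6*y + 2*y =6*w - 16*y^3 + y^2*(8*w + 28) + y*(-14*w - 12)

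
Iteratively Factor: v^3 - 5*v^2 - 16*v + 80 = (v - 5)*(v^2 - 16) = (v - 5)*(v + 4)*(v - 4)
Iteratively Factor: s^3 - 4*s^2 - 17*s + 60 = (s + 4)*(s^2 - 8*s + 15) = (s - 5)*(s + 4)*(s - 3)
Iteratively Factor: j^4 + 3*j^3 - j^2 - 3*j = (j + 1)*(j^3 + 2*j^2 - 3*j) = (j + 1)*(j + 3)*(j^2 - j) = j*(j + 1)*(j + 3)*(j - 1)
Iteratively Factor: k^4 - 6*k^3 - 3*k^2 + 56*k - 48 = (k - 4)*(k^3 - 2*k^2 - 11*k + 12) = (k - 4)*(k + 3)*(k^2 - 5*k + 4) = (k - 4)*(k - 1)*(k + 3)*(k - 4)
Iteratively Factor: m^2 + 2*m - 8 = (m - 2)*(m + 4)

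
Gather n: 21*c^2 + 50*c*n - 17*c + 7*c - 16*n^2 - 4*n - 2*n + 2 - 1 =21*c^2 - 10*c - 16*n^2 + n*(50*c - 6) + 1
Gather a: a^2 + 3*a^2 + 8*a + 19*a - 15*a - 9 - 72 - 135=4*a^2 + 12*a - 216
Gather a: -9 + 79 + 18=88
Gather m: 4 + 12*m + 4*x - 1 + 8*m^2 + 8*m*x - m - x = 8*m^2 + m*(8*x + 11) + 3*x + 3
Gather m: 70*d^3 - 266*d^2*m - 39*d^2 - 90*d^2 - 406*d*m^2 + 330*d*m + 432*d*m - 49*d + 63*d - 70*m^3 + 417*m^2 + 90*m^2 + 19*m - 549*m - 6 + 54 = 70*d^3 - 129*d^2 + 14*d - 70*m^3 + m^2*(507 - 406*d) + m*(-266*d^2 + 762*d - 530) + 48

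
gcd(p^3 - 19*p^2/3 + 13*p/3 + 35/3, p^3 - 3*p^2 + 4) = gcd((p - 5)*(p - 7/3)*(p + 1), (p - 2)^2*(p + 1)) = p + 1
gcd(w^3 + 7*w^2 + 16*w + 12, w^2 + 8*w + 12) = w + 2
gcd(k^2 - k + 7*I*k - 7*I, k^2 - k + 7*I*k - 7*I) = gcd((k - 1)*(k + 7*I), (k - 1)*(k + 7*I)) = k^2 + k*(-1 + 7*I) - 7*I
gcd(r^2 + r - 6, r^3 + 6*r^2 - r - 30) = r^2 + r - 6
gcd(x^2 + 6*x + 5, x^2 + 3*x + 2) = x + 1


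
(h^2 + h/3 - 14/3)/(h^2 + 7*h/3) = (h - 2)/h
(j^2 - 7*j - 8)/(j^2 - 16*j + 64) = (j + 1)/(j - 8)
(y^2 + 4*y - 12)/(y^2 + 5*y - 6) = (y - 2)/(y - 1)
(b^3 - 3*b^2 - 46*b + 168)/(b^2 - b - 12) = (b^2 + b - 42)/(b + 3)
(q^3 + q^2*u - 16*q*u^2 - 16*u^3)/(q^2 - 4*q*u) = q + 5*u + 4*u^2/q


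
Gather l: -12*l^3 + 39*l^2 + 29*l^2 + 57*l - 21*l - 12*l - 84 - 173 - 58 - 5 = -12*l^3 + 68*l^2 + 24*l - 320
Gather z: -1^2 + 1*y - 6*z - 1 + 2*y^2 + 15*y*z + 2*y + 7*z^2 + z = 2*y^2 + 3*y + 7*z^2 + z*(15*y - 5) - 2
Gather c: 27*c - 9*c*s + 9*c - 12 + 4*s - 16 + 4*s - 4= c*(36 - 9*s) + 8*s - 32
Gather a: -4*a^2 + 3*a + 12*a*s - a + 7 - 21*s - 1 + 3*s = -4*a^2 + a*(12*s + 2) - 18*s + 6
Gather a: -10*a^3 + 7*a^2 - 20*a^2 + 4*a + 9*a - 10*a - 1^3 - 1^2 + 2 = -10*a^3 - 13*a^2 + 3*a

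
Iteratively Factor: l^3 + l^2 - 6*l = (l + 3)*(l^2 - 2*l) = l*(l + 3)*(l - 2)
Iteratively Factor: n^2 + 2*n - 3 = (n - 1)*(n + 3)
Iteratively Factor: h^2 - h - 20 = (h - 5)*(h + 4)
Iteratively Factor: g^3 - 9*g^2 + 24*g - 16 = (g - 4)*(g^2 - 5*g + 4) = (g - 4)*(g - 1)*(g - 4)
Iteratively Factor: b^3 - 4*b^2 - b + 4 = (b - 4)*(b^2 - 1) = (b - 4)*(b - 1)*(b + 1)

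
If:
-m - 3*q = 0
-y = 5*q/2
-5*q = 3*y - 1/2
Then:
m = 3/5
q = -1/5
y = 1/2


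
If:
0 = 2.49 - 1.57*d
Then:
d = 1.59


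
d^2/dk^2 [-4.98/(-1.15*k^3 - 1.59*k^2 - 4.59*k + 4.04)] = (-(34.362*k + 15.8364)*(1.15*k^3 + 1.59*k^2 + 4.59*k - 4.04) + 4.98*(3.45*k^2 + 3.18*k + 4.59)*(6.9*k^2 + 6.36*k + 9.18))/(1.15*k^3 + 1.59*k^2 + 4.59*k - 4.04)^3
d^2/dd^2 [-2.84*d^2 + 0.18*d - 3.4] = -5.68000000000000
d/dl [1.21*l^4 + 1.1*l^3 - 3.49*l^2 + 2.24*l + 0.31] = 4.84*l^3 + 3.3*l^2 - 6.98*l + 2.24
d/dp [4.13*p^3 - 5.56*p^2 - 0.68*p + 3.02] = 12.39*p^2 - 11.12*p - 0.68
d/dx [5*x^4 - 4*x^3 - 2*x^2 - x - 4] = 20*x^3 - 12*x^2 - 4*x - 1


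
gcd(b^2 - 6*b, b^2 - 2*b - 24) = b - 6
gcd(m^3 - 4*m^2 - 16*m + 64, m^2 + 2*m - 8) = m + 4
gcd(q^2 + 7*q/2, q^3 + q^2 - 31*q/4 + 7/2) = q + 7/2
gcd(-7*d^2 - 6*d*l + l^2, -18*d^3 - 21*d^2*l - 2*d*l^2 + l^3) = d + l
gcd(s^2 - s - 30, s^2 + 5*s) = s + 5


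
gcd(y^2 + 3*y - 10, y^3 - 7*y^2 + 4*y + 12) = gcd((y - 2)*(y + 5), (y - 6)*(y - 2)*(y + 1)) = y - 2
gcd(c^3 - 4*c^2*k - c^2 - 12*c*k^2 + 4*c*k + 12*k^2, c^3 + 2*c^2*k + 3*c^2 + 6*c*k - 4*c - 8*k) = c^2 + 2*c*k - c - 2*k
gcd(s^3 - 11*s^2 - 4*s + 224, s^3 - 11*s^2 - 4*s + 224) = s^3 - 11*s^2 - 4*s + 224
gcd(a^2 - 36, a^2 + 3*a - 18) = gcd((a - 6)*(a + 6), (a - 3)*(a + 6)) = a + 6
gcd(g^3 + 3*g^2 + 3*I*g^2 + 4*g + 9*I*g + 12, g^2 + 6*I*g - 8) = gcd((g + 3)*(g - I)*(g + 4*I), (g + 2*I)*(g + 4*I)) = g + 4*I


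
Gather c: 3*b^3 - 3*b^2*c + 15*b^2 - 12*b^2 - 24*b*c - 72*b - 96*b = 3*b^3 + 3*b^2 - 168*b + c*(-3*b^2 - 24*b)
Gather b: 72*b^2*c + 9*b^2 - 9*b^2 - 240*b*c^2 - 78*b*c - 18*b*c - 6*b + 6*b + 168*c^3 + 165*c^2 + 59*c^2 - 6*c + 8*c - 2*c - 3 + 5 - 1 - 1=72*b^2*c + b*(-240*c^2 - 96*c) + 168*c^3 + 224*c^2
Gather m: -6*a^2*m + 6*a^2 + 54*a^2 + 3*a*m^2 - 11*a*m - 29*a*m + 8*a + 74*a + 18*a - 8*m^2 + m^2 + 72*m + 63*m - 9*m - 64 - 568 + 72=60*a^2 + 100*a + m^2*(3*a - 7) + m*(-6*a^2 - 40*a + 126) - 560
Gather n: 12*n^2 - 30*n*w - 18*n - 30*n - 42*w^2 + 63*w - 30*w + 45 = 12*n^2 + n*(-30*w - 48) - 42*w^2 + 33*w + 45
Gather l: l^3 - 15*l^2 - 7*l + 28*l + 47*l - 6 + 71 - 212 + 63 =l^3 - 15*l^2 + 68*l - 84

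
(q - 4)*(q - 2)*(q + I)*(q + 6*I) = q^4 - 6*q^3 + 7*I*q^3 + 2*q^2 - 42*I*q^2 + 36*q + 56*I*q - 48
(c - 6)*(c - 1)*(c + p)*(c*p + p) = c^4*p + c^3*p^2 - 6*c^3*p - 6*c^2*p^2 - c^2*p - c*p^2 + 6*c*p + 6*p^2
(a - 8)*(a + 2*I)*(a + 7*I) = a^3 - 8*a^2 + 9*I*a^2 - 14*a - 72*I*a + 112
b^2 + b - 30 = (b - 5)*(b + 6)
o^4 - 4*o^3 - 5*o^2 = o^2*(o - 5)*(o + 1)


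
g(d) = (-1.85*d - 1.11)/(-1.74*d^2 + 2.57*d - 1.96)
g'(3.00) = -0.35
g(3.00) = 0.67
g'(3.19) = -0.29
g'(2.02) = -0.97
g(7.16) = 0.20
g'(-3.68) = -0.02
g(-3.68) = -0.16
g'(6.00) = -0.05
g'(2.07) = -0.91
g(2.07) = 1.21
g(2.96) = 0.69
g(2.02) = 1.25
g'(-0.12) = 1.31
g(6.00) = 0.25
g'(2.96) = -0.36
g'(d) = (-1.85*d - 1.11)*(3.48*d - 2.57)/(-1.74*d^2 + 2.57*d - 1.96)^2 - 1.85/(-1.74*d^2 + 2.57*d - 1.96) = (-3.219*d^2 - 3.8628*d + 6.4787)/(3.0276*d^4 - 8.9436*d^3 + 13.4257*d^2 - 10.0744*d + 3.8416)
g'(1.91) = -1.09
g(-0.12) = 0.39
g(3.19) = 0.61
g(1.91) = 1.37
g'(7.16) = -0.04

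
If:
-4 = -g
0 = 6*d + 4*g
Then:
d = -8/3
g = 4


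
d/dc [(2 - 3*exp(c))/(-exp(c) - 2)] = 8*exp(c)/(exp(c) + 2)^2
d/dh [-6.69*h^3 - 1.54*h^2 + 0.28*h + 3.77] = -20.07*h^2 - 3.08*h + 0.28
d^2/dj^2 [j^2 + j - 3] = 2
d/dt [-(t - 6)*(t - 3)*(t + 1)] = -3*t^2 + 16*t - 9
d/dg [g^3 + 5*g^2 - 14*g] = 3*g^2 + 10*g - 14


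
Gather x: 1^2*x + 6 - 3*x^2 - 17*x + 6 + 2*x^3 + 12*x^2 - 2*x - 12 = 2*x^3 + 9*x^2 - 18*x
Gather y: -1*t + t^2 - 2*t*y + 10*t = t^2 - 2*t*y + 9*t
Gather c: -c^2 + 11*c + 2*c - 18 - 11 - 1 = -c^2 + 13*c - 30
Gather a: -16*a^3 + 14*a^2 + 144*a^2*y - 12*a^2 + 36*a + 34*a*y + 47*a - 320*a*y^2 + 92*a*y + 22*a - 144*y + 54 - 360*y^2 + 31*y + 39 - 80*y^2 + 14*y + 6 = -16*a^3 + a^2*(144*y + 2) + a*(-320*y^2 + 126*y + 105) - 440*y^2 - 99*y + 99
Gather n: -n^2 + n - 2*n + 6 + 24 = -n^2 - n + 30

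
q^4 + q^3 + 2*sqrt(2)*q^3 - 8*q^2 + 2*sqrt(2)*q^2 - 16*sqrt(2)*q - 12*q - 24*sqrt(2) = (q - 3)*(q + 2)^2*(q + 2*sqrt(2))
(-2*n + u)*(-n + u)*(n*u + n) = 2*n^3*u + 2*n^3 - 3*n^2*u^2 - 3*n^2*u + n*u^3 + n*u^2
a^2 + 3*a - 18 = (a - 3)*(a + 6)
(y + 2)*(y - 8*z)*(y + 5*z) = y^3 - 3*y^2*z + 2*y^2 - 40*y*z^2 - 6*y*z - 80*z^2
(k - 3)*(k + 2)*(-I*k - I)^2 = -k^4 - k^3 + 7*k^2 + 13*k + 6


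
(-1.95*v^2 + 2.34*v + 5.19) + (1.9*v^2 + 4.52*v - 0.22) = -0.05*v^2 + 6.86*v + 4.97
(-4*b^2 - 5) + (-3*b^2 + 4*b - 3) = -7*b^2 + 4*b - 8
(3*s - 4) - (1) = 3*s - 5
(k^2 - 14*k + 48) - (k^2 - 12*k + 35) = 13 - 2*k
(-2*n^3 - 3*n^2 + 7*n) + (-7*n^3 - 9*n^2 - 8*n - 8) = -9*n^3 - 12*n^2 - n - 8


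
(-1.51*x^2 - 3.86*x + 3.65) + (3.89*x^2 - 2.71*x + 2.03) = 2.38*x^2 - 6.57*x + 5.68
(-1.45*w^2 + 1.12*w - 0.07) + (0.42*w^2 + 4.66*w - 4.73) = -1.03*w^2 + 5.78*w - 4.8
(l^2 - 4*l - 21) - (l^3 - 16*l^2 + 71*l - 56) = -l^3 + 17*l^2 - 75*l + 35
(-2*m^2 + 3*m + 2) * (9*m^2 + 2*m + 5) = -18*m^4 + 23*m^3 + 14*m^2 + 19*m + 10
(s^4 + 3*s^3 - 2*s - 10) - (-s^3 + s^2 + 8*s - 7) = s^4 + 4*s^3 - s^2 - 10*s - 3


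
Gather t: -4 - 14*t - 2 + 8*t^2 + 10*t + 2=8*t^2 - 4*t - 4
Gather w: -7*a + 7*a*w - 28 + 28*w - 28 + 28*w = -7*a + w*(7*a + 56) - 56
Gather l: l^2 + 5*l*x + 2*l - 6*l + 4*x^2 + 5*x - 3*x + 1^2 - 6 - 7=l^2 + l*(5*x - 4) + 4*x^2 + 2*x - 12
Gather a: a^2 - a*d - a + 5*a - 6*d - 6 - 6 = a^2 + a*(4 - d) - 6*d - 12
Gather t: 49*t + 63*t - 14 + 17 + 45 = 112*t + 48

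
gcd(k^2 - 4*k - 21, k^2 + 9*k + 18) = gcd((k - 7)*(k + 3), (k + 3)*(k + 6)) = k + 3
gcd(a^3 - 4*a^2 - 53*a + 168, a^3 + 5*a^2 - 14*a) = a + 7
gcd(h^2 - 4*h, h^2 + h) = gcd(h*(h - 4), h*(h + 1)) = h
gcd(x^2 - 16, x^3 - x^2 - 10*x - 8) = x - 4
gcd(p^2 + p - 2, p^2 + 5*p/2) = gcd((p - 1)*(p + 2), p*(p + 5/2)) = 1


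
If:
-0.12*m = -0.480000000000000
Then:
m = 4.00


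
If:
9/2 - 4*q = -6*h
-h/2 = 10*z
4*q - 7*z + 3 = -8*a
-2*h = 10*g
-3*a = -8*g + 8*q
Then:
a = -897/1795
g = 198/1795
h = -198/359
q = 855/2872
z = 99/3590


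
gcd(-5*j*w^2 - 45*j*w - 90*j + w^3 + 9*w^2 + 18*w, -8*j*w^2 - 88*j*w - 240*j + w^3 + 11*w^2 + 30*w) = w + 6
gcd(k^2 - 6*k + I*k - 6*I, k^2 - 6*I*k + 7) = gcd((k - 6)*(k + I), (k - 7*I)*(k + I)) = k + I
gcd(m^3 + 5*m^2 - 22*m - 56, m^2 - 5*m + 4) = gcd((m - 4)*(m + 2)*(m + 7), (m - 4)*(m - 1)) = m - 4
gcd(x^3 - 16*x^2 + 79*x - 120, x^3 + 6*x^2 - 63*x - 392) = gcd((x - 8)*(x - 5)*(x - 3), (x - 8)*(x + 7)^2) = x - 8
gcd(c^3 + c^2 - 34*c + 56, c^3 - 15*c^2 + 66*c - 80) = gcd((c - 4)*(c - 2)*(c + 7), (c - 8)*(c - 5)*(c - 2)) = c - 2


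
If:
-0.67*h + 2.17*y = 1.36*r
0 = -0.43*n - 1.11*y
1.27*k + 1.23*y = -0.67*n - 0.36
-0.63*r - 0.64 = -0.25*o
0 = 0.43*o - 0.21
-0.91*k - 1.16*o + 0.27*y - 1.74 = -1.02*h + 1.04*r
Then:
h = 1.16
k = -0.35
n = 0.41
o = 0.49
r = -0.82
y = -0.16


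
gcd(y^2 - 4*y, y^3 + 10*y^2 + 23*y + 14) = 1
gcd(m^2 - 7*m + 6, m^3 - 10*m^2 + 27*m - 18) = m^2 - 7*m + 6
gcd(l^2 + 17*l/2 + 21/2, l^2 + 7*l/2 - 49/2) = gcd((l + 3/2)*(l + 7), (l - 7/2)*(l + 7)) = l + 7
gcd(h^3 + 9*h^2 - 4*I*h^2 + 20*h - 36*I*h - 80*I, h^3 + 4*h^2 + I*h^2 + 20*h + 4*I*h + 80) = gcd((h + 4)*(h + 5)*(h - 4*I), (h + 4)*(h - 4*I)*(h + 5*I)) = h^2 + h*(4 - 4*I) - 16*I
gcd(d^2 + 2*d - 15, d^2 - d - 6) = d - 3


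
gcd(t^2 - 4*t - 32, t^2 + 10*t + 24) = t + 4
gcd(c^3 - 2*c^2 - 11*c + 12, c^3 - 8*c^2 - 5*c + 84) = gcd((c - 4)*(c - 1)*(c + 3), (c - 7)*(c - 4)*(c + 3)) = c^2 - c - 12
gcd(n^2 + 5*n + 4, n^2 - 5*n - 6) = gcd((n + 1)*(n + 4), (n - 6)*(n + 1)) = n + 1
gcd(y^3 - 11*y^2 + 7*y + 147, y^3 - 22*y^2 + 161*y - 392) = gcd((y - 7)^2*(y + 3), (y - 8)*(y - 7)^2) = y^2 - 14*y + 49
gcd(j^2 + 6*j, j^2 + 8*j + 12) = j + 6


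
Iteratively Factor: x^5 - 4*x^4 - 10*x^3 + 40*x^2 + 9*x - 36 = (x - 1)*(x^4 - 3*x^3 - 13*x^2 + 27*x + 36) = (x - 1)*(x + 3)*(x^3 - 6*x^2 + 5*x + 12) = (x - 4)*(x - 1)*(x + 3)*(x^2 - 2*x - 3) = (x - 4)*(x - 1)*(x + 1)*(x + 3)*(x - 3)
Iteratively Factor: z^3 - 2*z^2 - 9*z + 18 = (z - 3)*(z^2 + z - 6) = (z - 3)*(z + 3)*(z - 2)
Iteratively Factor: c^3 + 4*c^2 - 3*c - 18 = (c + 3)*(c^2 + c - 6) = (c - 2)*(c + 3)*(c + 3)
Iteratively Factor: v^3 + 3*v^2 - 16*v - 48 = (v + 4)*(v^2 - v - 12) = (v + 3)*(v + 4)*(v - 4)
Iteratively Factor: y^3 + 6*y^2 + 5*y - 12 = (y + 3)*(y^2 + 3*y - 4) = (y - 1)*(y + 3)*(y + 4)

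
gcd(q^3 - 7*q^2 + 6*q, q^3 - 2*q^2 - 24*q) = q^2 - 6*q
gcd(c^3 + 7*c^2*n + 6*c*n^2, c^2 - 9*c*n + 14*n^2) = 1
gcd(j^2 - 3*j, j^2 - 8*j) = j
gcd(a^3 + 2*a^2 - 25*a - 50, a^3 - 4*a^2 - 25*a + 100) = a^2 - 25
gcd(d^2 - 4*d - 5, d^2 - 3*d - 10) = d - 5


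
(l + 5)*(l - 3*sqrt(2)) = l^2 - 3*sqrt(2)*l + 5*l - 15*sqrt(2)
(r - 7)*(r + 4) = r^2 - 3*r - 28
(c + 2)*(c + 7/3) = c^2 + 13*c/3 + 14/3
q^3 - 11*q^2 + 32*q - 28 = (q - 7)*(q - 2)^2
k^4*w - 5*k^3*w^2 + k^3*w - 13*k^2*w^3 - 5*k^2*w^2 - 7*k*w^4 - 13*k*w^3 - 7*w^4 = (k - 7*w)*(k + w)^2*(k*w + w)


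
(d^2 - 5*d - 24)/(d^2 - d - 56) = (d + 3)/(d + 7)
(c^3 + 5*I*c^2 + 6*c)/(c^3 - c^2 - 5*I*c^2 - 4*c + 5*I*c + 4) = c*(c + 6*I)/(c^2 - c*(1 + 4*I) + 4*I)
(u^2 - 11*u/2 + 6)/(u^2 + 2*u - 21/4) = 2*(u - 4)/(2*u + 7)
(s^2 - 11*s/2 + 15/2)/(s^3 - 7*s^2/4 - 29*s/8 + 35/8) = 4*(s - 3)/(4*s^2 + 3*s - 7)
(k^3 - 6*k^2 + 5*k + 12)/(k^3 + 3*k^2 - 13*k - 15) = (k - 4)/(k + 5)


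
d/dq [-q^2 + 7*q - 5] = 7 - 2*q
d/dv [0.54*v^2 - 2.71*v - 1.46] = 1.08*v - 2.71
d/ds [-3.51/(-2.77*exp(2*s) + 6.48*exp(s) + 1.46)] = (22.7448 - 19.4454*exp(s))*exp(s)/(-2.77*exp(2*s) + 6.48*exp(s) + 1.46)^2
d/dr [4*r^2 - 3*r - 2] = 8*r - 3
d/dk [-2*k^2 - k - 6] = -4*k - 1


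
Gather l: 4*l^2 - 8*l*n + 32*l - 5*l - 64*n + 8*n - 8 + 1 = 4*l^2 + l*(27 - 8*n) - 56*n - 7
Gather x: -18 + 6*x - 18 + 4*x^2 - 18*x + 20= 4*x^2 - 12*x - 16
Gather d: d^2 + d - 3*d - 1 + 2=d^2 - 2*d + 1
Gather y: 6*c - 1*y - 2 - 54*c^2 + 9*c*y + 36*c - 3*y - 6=-54*c^2 + 42*c + y*(9*c - 4) - 8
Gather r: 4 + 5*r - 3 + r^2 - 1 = r^2 + 5*r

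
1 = 1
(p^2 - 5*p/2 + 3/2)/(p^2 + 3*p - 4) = (p - 3/2)/(p + 4)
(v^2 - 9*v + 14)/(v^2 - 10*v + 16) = (v - 7)/(v - 8)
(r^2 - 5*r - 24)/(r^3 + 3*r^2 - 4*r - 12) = (r - 8)/(r^2 - 4)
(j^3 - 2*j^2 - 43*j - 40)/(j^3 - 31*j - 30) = (j - 8)/(j - 6)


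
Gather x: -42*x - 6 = -42*x - 6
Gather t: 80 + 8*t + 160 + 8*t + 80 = 16*t + 320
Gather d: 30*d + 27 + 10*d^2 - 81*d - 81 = 10*d^2 - 51*d - 54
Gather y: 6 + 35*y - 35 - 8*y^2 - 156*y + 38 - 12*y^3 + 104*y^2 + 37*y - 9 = -12*y^3 + 96*y^2 - 84*y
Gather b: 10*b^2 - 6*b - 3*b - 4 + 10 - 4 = 10*b^2 - 9*b + 2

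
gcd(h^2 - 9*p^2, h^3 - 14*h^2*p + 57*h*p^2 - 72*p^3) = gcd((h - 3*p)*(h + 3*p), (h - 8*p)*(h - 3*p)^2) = -h + 3*p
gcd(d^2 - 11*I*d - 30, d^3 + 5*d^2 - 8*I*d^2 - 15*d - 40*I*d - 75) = d - 5*I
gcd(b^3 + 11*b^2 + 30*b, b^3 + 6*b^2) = b^2 + 6*b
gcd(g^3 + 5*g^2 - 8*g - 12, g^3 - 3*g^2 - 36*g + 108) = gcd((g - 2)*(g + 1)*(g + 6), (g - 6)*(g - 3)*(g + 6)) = g + 6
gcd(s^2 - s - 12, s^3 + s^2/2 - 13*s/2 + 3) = s + 3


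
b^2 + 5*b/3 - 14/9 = (b - 2/3)*(b + 7/3)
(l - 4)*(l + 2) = l^2 - 2*l - 8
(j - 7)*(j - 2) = j^2 - 9*j + 14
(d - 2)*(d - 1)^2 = d^3 - 4*d^2 + 5*d - 2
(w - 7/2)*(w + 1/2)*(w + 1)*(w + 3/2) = w^4 - w^3/2 - 31*w^2/4 - 71*w/8 - 21/8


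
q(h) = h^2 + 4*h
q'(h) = 2*h + 4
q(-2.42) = -3.82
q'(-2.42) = -0.84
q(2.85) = 19.52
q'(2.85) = 9.70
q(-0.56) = -1.93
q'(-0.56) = 2.88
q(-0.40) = -1.44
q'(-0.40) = 3.20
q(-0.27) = -1.01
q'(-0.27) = 3.46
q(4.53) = 38.64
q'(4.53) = 13.06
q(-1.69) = -3.90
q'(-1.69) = 0.62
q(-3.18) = -2.61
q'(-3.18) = -2.36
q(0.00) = 0.00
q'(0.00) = 4.00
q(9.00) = 117.00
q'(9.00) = 22.00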